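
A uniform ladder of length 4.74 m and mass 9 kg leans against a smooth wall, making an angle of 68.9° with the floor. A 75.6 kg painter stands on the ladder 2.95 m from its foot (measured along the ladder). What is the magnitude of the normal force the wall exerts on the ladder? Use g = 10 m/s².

N_wall ≈ 199 N

Choose the foot of the ladder as the axis so the floor normal and friction both act there and drop out.
Ladder weight 9×10 = 90 N acts at 2.37 m along the ladder; its horizontal arm is 2.37·cos68.9° = 0.8532 m → τ = 76.79 N·m clockwise.
Painter: 75.6×10 = 756 N at 2.95 m → arm 1.062 m → τ = 802.9 N·m clockwise.
Wall normal N acts horizontally at the top; its moment arm is the height L sinθ = 4.74·sin68.9° = 4.422 m, counterclockwise.
For rotational equilibrium, N × 4.422 = 879.7, so N = 199 N.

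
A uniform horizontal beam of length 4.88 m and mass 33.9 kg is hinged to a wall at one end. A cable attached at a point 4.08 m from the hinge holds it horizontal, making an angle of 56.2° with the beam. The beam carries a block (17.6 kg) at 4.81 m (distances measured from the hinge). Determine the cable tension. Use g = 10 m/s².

T ≈ 494 N

Sum moments about the hinge (the unknown hinge reaction has zero arm there).
Beam weight: 33.9 × 10 = 339 N down at 2.44 m → arm 2.44 m, τ = 339 × 2.44 = 827.2 N·m clockwise.
Block: 17.6 × 10 = 176 N down at 4.81 m → arm 4.81 m, τ = 176 × 4.81 = 846.6 N·m clockwise.
Total clockwise load moment = 1674 N·m.
The cable tension T acts at 4.08 m; only its component perpendicular to the beam, T sinθ, produces torque. sin 56.2° = 0.831.
Στ = 0 ⇒ T × 4.08 × 0.831 = 1674 ⇒ T = 1674 / 3.39 = 494 N.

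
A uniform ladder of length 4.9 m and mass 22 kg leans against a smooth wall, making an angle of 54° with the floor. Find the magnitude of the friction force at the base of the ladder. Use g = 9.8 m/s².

f ≈ 78.3 N

Choose the foot of the ladder as the axis so the floor normal and friction both act there and drop out.
Ladder weight 22×9.8 = 215.6 N acts at 2.45 m along the ladder; its horizontal arm is 2.45·cos54° = 1.44 m → τ = 310.5 N·m clockwise.
Wall normal N acts horizontally at the top; its moment arm is the height L sinθ = 4.9·sin54° = 3.964 m, counterclockwise.
For rotational equilibrium, N × 3.964 = 310.5, so N = 78.3 N.
ΣFx = 0: friction at the foot balances the wall's push, so f = N_wall = 78.3 N.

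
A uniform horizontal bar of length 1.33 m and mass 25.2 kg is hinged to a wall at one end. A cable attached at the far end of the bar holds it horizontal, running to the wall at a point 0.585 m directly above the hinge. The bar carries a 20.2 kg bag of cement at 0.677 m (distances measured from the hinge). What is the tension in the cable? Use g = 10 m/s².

T ≈ 568 N

Sum moments about the hinge (the unknown hinge reaction has zero arm there).
Beam weight: 25.2 × 10 = 252 N down at 0.665 m → arm 0.665 m, τ = 252 × 0.665 = 167.6 N·m clockwise.
Bag of cement: 20.2 × 10 = 202 N down at 0.677 m → arm 0.677 m, τ = 202 × 0.677 = 136.8 N·m clockwise.
Total clockwise load moment = 304.4 N·m.
The cable tension T acts at 1.33 m; only its component perpendicular to the bar, T sinθ, produces torque. sinθ = h/√(h²+d²) = 0.585/√(0.585²+1.33²) = 0.4026.
Στ = 0 ⇒ T × 1.33 × 0.4026 = 304.4 ⇒ T = 304.4 / 0.5355 = 568 N.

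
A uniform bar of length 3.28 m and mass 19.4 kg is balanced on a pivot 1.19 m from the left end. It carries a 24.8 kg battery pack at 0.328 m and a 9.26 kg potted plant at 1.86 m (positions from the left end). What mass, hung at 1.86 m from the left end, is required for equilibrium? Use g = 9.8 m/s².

m ≈ 9.62 kg

Take moments about the pivot (at 1.19 m from the left end).
Beam weight: 19.4 × 9.8 = 190.1 N down at 1.64 m → arm 0.45 m, τ = 190.1 × 0.45 = 85.55 N·m clockwise.
Battery pack: 24.8 × 9.8 = 243 N down at 0.328 m → arm 0.862 m, τ = 243 × 0.862 = 209.5 N·m counterclockwise.
Potted plant: 9.26 × 9.8 = 90.75 N down at 1.86 m → arm 0.67 m, τ = 90.75 × 0.67 = 60.8 N·m clockwise.
Net moment of known loads = 63.15 N·m counterclockwise.
An unknown mass m at 1.86 m has arm 0.67 m; its moment is m·g·0.67 clockwise.
Balancing moments: m × 9.8 × 0.67 = 63.15, giving m = 63.15 / (9.8 × 0.67) = 9.62 kg.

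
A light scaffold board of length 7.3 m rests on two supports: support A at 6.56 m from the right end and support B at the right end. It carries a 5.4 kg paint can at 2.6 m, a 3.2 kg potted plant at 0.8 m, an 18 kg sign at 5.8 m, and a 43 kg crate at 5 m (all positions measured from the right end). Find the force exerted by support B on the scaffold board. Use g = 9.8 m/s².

Taking torques about support A:
Paint can: 5.4 × 9.8 = 52.92 N down at 2.6 m → arm 3.96 m, τ = 52.92 × 3.96 = 209.6 N·m clockwise.
Potted plant: 3.2 × 9.8 = 31.36 N down at 0.8 m → arm 5.76 m, τ = 31.36 × 5.76 = 180.6 N·m clockwise.
Sign: 18 × 9.8 = 176.4 N down at 5.8 m → arm 0.76 m, τ = 176.4 × 0.76 = 134.1 N·m clockwise.
Crate: 43 × 9.8 = 421.4 N down at 5 m → arm 1.56 m, τ = 421.4 × 1.56 = 657.4 N·m clockwise.
Net load moment about support A = 1182 N·m clockwise.
Reaction R at support B is upward at 0 m, arm 6.56 m → moment R × 6.56 counterclockwise.
For rotational equilibrium, R × 6.56 = 1182, so R = 180 N.

R_B ≈ 180 N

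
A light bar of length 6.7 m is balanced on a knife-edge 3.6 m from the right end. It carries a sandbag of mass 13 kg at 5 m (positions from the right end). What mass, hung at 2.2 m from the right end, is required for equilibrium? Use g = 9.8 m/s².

m ≈ 13 kg

Taking torques about the knife-edge (at 3.6 m from the right end):
Sandbag: 13 × 9.8 = 127.4 N down at 5 m → arm 1.4 m, τ = 127.4 × 1.4 = 178.4 N·m counterclockwise.
Net moment of known loads = 178.4 N·m counterclockwise.
An unknown mass m at 2.2 m has arm 1.4 m; its moment is m·g·1.4 clockwise.
Στ = 0 ⇒ m × 9.8 × 1.4 = 178.4 ⇒ m = 178.4 / (9.8 × 1.4) = 13 kg.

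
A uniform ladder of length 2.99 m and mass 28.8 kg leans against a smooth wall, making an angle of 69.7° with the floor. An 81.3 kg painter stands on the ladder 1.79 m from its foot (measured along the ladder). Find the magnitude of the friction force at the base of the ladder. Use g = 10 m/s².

f ≈ 233 N

Take moments about the foot of the ladder.
Ladder weight 28.8×10 = 288 N acts at 1.495 m along the ladder; its horizontal arm is 1.495·cos69.7° = 0.5187 m → τ = 149.4 N·m clockwise.
Painter: 81.3×10 = 813 N at 1.79 m → arm 0.621 m → τ = 504.9 N·m clockwise.
Wall normal N acts horizontally at the top; its moment arm is the height L sinθ = 2.99·sin69.7° = 2.804 m, counterclockwise.
Στ = 0 ⇒ N × 2.804 = 654.3 ⇒ N = 233 N.
ΣFx = 0: friction at the foot balances the wall's push, so f = N_wall = 233 N.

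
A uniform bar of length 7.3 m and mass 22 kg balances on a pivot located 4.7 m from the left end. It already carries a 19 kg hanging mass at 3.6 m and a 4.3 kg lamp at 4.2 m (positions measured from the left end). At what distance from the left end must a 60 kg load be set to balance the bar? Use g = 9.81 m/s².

x ≈ 5.47 m from the left end

Sum moments about the pivot (at 4.7 m from the left end) (the support reaction has zero arm there).
Beam weight: 22 × 9.81 = 215.8 N down at 3.65 m → arm 1.05 m, τ = 215.8 × 1.05 = 226.6 N·m counterclockwise.
Hanging mass: 19 × 9.81 = 186.4 N down at 3.6 m → arm 1.1 m, τ = 186.4 × 1.1 = 205 N·m counterclockwise.
Lamp: 4.3 × 9.81 = 42.18 N down at 4.2 m → arm 0.5 m, τ = 42.18 × 0.5 = 21.09 N·m counterclockwise.
Net moment of existing loads = 452.7 N·m counterclockwise.
The load weighs 60 × 9.81 = 588.6 N and must supply an equal clockwise moment, so its lever arm about the pivot is 452.7 / 588.6 = 0.769 m.
That puts it at 4.7 + 0.769 = 5.47 m from the left end.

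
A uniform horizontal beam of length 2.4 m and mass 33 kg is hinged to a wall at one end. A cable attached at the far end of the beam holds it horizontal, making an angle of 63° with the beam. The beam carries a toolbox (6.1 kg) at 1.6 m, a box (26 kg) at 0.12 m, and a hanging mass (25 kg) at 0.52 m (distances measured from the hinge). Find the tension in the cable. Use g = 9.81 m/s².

T ≈ 300 N

Take moments about the hinge.
Beam weight: 33 × 9.81 = 323.7 N down at 1.2 m → arm 1.2 m, τ = 323.7 × 1.2 = 388.4 N·m clockwise.
Toolbox: 6.1 × 9.81 = 59.84 N down at 1.6 m → arm 1.6 m, τ = 59.84 × 1.6 = 95.74 N·m clockwise.
Box: 26 × 9.81 = 255.1 N down at 0.12 m → arm 0.12 m, τ = 255.1 × 0.12 = 30.61 N·m clockwise.
Hanging mass: 25 × 9.81 = 245.2 N down at 0.52 m → arm 0.52 m, τ = 245.2 × 0.52 = 127.5 N·m clockwise.
Total clockwise load moment = 642.2 N·m.
The cable tension T acts at 2.4 m; only its component perpendicular to the beam, T sinθ, produces torque. sin 63° = 0.891.
For rotational equilibrium, T × 2.4 × 0.891 = 642.2, so T = 642.2 / 2.138 = 300 N.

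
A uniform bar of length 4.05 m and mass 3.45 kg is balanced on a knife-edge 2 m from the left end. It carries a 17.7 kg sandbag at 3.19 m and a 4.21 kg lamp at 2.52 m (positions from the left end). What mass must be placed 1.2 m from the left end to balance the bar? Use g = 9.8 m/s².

m ≈ 29.2 kg

About the knife-edge (at 2 m from the left end):
Beam weight: 3.45 × 9.8 = 33.81 N down at 2.025 m → arm 0.025 m, τ = 33.81 × 0.025 = 0.8453 N·m clockwise.
Sandbag: 17.7 × 9.8 = 173.5 N down at 3.19 m → arm 1.19 m, τ = 173.5 × 1.19 = 206.5 N·m clockwise.
Lamp: 4.21 × 9.8 = 41.26 N down at 2.52 m → arm 0.52 m, τ = 41.26 × 0.52 = 21.46 N·m clockwise.
Net moment of known loads = 228.8 N·m clockwise.
An unknown mass m at 1.2 m has arm 0.8 m; its moment is m·g·0.8 counterclockwise.
Balancing moments: m × 9.8 × 0.8 = 228.8, giving m = 228.8 / (9.8 × 0.8) = 29.2 kg.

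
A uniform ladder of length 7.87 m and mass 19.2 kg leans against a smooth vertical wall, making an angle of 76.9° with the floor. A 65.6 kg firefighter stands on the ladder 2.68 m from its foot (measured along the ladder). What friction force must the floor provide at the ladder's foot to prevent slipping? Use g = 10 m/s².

Choose the foot of the ladder as the axis so the floor normal and friction both act there and drop out.
Ladder weight 19.2×10 = 192 N acts at 3.935 m along the ladder; its horizontal arm is 3.935·cos76.9° = 0.8919 m → τ = 171.2 N·m clockwise.
Firefighter: 65.6×10 = 656 N at 2.68 m → arm 0.6074 m → τ = 398.5 N·m clockwise.
Wall normal N acts horizontally at the top; its moment arm is the height L sinθ = 7.87·sin76.9° = 7.665 m, counterclockwise.
Στ = 0 ⇒ N × 7.665 = 569.7 ⇒ N = 74.3 N.
ΣFx = 0: friction at the foot balances the wall's push, so f = N_wall = 74.3 N.

f ≈ 74.3 N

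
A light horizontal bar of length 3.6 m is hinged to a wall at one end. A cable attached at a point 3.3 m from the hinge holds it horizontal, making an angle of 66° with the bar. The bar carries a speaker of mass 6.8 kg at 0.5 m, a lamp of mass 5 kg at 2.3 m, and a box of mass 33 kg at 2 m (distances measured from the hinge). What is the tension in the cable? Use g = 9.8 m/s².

T ≈ 263 N

Take moments about the hinge.
Speaker: 6.8 × 9.8 = 66.64 N down at 0.5 m → arm 0.5 m, τ = 66.64 × 0.5 = 33.32 N·m clockwise.
Lamp: 5 × 9.8 = 49 N down at 2.3 m → arm 2.3 m, τ = 49 × 2.3 = 112.7 N·m clockwise.
Box: 33 × 9.8 = 323.4 N down at 2 m → arm 2 m, τ = 323.4 × 2 = 646.8 N·m clockwise.
Total clockwise load moment = 792.8 N·m.
The cable tension T acts at 3.3 m; only its component perpendicular to the bar, T sinθ, produces torque. sin 66° = 0.9135.
Στ = 0 ⇒ T × 3.3 × 0.9135 = 792.8 ⇒ T = 792.8 / 3.015 = 263 N.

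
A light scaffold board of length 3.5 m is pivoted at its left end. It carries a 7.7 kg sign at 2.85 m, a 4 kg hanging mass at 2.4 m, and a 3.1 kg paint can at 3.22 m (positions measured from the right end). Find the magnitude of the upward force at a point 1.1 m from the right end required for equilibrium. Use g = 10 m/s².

Taking torques about the left end:
Sign: 7.7 × 10 = 77 N down at 2.85 m → arm 0.65 m, τ = 77 × 0.65 = 50.05 N·m clockwise.
Hanging mass: 4 × 10 = 40 N down at 2.4 m → arm 1.1 m, τ = 40 × 1.1 = 44 N·m clockwise.
Paint can: 3.1 × 10 = 31 N down at 3.22 m → arm 0.28 m, τ = 31 × 0.28 = 8.68 N·m clockwise.
Net moment of the loads = 102.7 N·m clockwise.
The upward force F acts at a point 1.1 m from the right end, arm 2.4 m, giving F × 2.4 counterclockwise.
For rotational equilibrium, F × 2.4 = 102.7, so F = 102.7 / 2.4 = 42.8 N.

F ≈ 42.8 N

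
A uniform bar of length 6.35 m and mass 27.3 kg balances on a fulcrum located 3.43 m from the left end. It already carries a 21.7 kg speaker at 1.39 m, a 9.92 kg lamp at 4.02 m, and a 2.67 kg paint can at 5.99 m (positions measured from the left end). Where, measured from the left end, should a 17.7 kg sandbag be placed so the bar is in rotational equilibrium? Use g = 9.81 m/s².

Take moments about the fulcrum (at 3.43 m from the left end).
Beam weight: 27.3 × 9.81 = 267.8 N down at 3.175 m → arm 0.255 m, τ = 267.8 × 0.255 = 68.29 N·m counterclockwise.
Speaker: 21.7 × 9.81 = 212.9 N down at 1.39 m → arm 2.04 m, τ = 212.9 × 2.04 = 434.3 N·m counterclockwise.
Lamp: 9.92 × 9.81 = 97.32 N down at 4.02 m → arm 0.59 m, τ = 97.32 × 0.59 = 57.42 N·m clockwise.
Paint can: 2.67 × 9.81 = 26.19 N down at 5.99 m → arm 2.56 m, τ = 26.19 × 2.56 = 67.05 N·m clockwise.
Net moment of existing loads = 378.1 N·m counterclockwise.
The sandbag weighs 17.7 × 9.81 = 173.6 N and must supply an equal clockwise moment, so its lever arm about the fulcrum is 378.1 / 173.6 = 2.18 m.
That puts it at 3.43 + 2.18 = 5.61 m from the left end.

x ≈ 5.61 m from the left end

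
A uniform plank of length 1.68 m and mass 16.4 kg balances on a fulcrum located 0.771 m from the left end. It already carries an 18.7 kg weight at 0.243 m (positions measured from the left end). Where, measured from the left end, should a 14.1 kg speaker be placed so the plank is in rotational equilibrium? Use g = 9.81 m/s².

About the fulcrum (at 0.771 m from the left end):
Beam weight: 16.4 × 9.81 = 160.9 N down at 0.84 m → arm 0.069 m, τ = 160.9 × 0.069 = 11.1 N·m clockwise.
Weight: 18.7 × 9.81 = 183.4 N down at 0.243 m → arm 0.528 m, τ = 183.4 × 0.528 = 96.84 N·m counterclockwise.
Net moment of existing loads = 85.74 N·m counterclockwise.
The speaker weighs 14.1 × 9.81 = 138.3 N and must supply an equal clockwise moment, so its lever arm about the fulcrum is 85.74 / 138.3 = 0.62 m.
That puts it at 0.771 + 0.62 = 1.39 m from the left end.

x ≈ 1.39 m from the left end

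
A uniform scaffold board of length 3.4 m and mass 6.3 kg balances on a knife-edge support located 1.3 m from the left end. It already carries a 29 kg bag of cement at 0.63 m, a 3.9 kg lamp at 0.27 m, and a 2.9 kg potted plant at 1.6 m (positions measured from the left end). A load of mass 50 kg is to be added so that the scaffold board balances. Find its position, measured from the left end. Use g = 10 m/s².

x ≈ 1.7 m from the left end

Choose the knife-edge support (at 1.3 m from the left end) as the axis so the support reaction has zero arm there.
Beam weight: 6.3 × 10 = 63 N down at 1.7 m → arm 0.4 m, τ = 63 × 0.4 = 25.2 N·m clockwise.
Bag of cement: 29 × 10 = 290 N down at 0.63 m → arm 0.67 m, τ = 290 × 0.67 = 194.3 N·m counterclockwise.
Lamp: 3.9 × 10 = 39 N down at 0.27 m → arm 1.03 m, τ = 39 × 1.03 = 40.17 N·m counterclockwise.
Potted plant: 2.9 × 10 = 29 N down at 1.6 m → arm 0.3 m, τ = 29 × 0.3 = 8.7 N·m clockwise.
Net moment of existing loads = 200.6 N·m counterclockwise.
The load weighs 50 × 10 = 500 N and must supply an equal clockwise moment, so its lever arm about the knife-edge support is 200.6 / 500 = 0.401 m.
That puts it at 1.3 + 0.401 = 1.7 m from the left end.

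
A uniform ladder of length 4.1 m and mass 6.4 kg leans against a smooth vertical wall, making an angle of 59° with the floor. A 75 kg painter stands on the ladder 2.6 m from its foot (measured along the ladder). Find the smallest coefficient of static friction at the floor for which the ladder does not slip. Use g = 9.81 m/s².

μ_min ≈ 0.375

Choose the foot of the ladder as the axis so the floor normal and friction both act there and drop out.
Ladder weight 6.4×9.81 = 62.78 N acts at 2.05 m along the ladder; its horizontal arm is 2.05·cos59° = 1.056 m → τ = 66.3 N·m clockwise.
Painter: 75×9.81 = 735.8 N at 2.6 m → arm 1.339 m → τ = 985.2 N·m clockwise.
Wall normal N acts horizontally at the top; its moment arm is the height L sinθ = 4.1·sin59° = 3.514 m, counterclockwise.
Στ = 0 ⇒ N × 3.514 = 1052 ⇒ N = 299.4 N.
ΣFx = 0 ⇒ f = N_wall = 299.4 N. ΣFy = 0 ⇒ N_floor = 798.6 N.
μ_min = f / N_floor = 299.4 / 798.6 = 0.375.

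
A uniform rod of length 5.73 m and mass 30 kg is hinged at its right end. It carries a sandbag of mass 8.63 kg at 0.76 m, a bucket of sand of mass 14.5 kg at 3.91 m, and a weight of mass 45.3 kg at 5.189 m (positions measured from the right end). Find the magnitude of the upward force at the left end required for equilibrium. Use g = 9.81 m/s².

F ≈ 658 N

Sum moments about the right end (the unknown pivot reaction has zero arm there).
Beam weight: 30 × 9.81 = 294.3 N down at 2.865 m → arm 2.865 m, τ = 294.3 × 2.865 = 843.2 N·m counterclockwise.
Sandbag: 8.63 × 9.81 = 84.66 N down at 0.76 m → arm 0.76 m, τ = 84.66 × 0.76 = 64.34 N·m counterclockwise.
Bucket of sand: 14.5 × 9.81 = 142.2 N down at 3.91 m → arm 3.91 m, τ = 142.2 × 3.91 = 556 N·m counterclockwise.
Weight: 45.3 × 9.81 = 444.4 N down at 5.189 m → arm 5.189 m, τ = 444.4 × 5.189 = 2306 N·m counterclockwise.
Net moment of the loads = 3770 N·m counterclockwise.
The upward force F acts at the left end, arm 5.73 m, giving F × 5.73 clockwise.
Balancing moments: F × 5.73 = 3770, giving F = 3770 / 5.73 = 658 N.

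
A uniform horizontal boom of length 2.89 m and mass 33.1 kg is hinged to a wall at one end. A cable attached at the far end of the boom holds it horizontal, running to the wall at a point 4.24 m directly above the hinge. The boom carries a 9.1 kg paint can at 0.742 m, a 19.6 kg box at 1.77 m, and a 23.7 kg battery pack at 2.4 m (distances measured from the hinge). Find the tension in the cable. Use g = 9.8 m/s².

T ≈ 600 N

Choose the hinge as the axis so the unknown hinge reaction has zero arm there.
Beam weight: 33.1 × 9.8 = 324.4 N down at 1.445 m → arm 1.445 m, τ = 324.4 × 1.445 = 468.8 N·m clockwise.
Paint can: 9.1 × 9.8 = 89.18 N down at 0.742 m → arm 0.742 m, τ = 89.18 × 0.742 = 66.17 N·m clockwise.
Box: 19.6 × 9.8 = 192.1 N down at 1.77 m → arm 1.77 m, τ = 192.1 × 1.77 = 340 N·m clockwise.
Battery pack: 23.7 × 9.8 = 232.3 N down at 2.4 m → arm 2.4 m, τ = 232.3 × 2.4 = 557.5 N·m clockwise.
Total clockwise load moment = 1432 N·m.
The cable tension T acts at 2.89 m; only its component perpendicular to the boom, T sinθ, produces torque. sinθ = h/√(h²+d²) = 4.24/√(4.24²+2.89²) = 0.8263.
Balancing moments: T × 2.89 × 0.8263 = 1432, giving T = 1432 / 2.388 = 600 N.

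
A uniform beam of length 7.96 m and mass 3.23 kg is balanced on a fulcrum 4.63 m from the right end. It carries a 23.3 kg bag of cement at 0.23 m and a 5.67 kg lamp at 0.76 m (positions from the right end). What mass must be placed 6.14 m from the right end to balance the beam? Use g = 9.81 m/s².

Taking torques about the fulcrum (at 4.63 m from the right end):
Beam weight: 3.23 × 9.81 = 31.69 N down at 3.98 m → arm 0.65 m, τ = 31.69 × 0.65 = 20.6 N·m clockwise.
Bag of cement: 23.3 × 9.81 = 228.6 N down at 0.23 m → arm 4.4 m, τ = 228.6 × 4.4 = 1006 N·m clockwise.
Lamp: 5.67 × 9.81 = 55.62 N down at 0.76 m → arm 3.87 m, τ = 55.62 × 3.87 = 215.2 N·m clockwise.
Net moment of known loads = 1242 N·m clockwise.
An unknown mass m at 6.14 m has arm 1.51 m; its moment is m·g·1.51 counterclockwise.
For rotational equilibrium, m × 9.81 × 1.51 = 1242, so m = 1242 / (9.81 × 1.51) = 83.8 kg.

m ≈ 83.8 kg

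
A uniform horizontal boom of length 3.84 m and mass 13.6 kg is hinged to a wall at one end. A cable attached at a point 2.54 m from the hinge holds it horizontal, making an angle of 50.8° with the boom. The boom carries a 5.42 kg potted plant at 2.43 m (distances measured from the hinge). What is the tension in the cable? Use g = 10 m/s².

About the hinge:
Beam weight: 13.6 × 10 = 136 N down at 1.92 m → arm 1.92 m, τ = 136 × 1.92 = 261.1 N·m clockwise.
Potted plant: 5.42 × 10 = 54.2 N down at 2.43 m → arm 2.43 m, τ = 54.2 × 2.43 = 131.7 N·m clockwise.
Total clockwise load moment = 392.8 N·m.
The cable tension T acts at 2.54 m; only its component perpendicular to the boom, T sinθ, produces torque. sin 50.8° = 0.7749.
Στ = 0 ⇒ T × 2.54 × 0.7749 = 392.8 ⇒ T = 392.8 / 1.968 = 200 N.

T ≈ 200 N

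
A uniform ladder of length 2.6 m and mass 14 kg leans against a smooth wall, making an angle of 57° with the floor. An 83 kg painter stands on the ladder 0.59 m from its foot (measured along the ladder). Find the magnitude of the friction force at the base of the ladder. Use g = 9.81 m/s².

f ≈ 165 N

Taking torques about the foot of the ladder:
Ladder weight 14×9.81 = 137.3 N acts at 1.3 m along the ladder; its horizontal arm is 1.3·cos57° = 0.708 m → τ = 97.21 N·m clockwise.
Painter: 83×9.81 = 814.2 N at 0.59 m → arm 0.3213 m → τ = 261.6 N·m clockwise.
Wall normal N acts horizontally at the top; its moment arm is the height L sinθ = 2.6·sin57° = 2.181 m, counterclockwise.
Στ = 0 ⇒ N × 2.181 = 358.8 ⇒ N = 165 N.
ΣFx = 0: friction at the foot balances the wall's push, so f = N_wall = 165 N.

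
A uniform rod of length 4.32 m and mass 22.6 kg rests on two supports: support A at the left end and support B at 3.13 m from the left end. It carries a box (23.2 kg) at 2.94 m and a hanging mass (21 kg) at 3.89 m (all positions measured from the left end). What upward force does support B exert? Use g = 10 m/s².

R_B ≈ 635 N

Taking torques about support A:
Beam weight: 22.6 × 10 = 226 N down at 2.16 m → arm 2.16 m, τ = 226 × 2.16 = 488.2 N·m clockwise.
Box: 23.2 × 10 = 232 N down at 2.94 m → arm 2.94 m, τ = 232 × 2.94 = 682.1 N·m clockwise.
Hanging mass: 21 × 10 = 210 N down at 3.89 m → arm 3.89 m, τ = 210 × 3.89 = 816.9 N·m clockwise.
Net load moment about support A = 1987 N·m clockwise.
Reaction R at support B is upward at 3.13 m, arm 3.13 m → moment R × 3.13 counterclockwise.
For rotational equilibrium, R × 3.13 = 1987, so R = 635 N.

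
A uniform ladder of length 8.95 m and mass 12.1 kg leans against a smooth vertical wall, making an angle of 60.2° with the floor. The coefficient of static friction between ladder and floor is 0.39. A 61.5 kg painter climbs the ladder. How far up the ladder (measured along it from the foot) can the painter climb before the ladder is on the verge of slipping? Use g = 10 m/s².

Sum moments about the foot of the ladder (the floor normal and friction both act there and drop out).
Ladder weight 12.1×10 = 121 N acts at 4.475 m along the ladder; its horizontal arm is 4.475·cos60.2° = 2.224 m → τ = 269.1 N·m clockwise.
Painter weight 61.5×10 = 615 N at distance d → arm d·cos60.2° → τ = 615·d·0.497 clockwise.
Wall normal N at the top has arm L sinθ = 7.767 m counterclockwise, so Στ = 0 gives N·7.767 = 269.1 + 305.7·d.
ΣFy = 0 ⇒ N_floor = 736 N, so the maximum friction is μ_s·N_floor = 0.39×736 = 287 N. ΣFx = 0 ⇒ N_wall = f, so at the slipping point N = 287 N.
Substituting: 287×7.767 = 269.1 + 305.7·d ⇒ d = (2229 − 269.1) / 305.7 = 6.41 m.

d ≈ 6.41 m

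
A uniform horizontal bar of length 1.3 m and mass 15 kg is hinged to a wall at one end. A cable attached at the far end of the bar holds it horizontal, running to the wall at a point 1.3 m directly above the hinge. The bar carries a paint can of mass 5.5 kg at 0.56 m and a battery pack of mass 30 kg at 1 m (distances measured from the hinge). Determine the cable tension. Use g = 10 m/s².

T ≈ 466 N

Choose the hinge as the axis so the unknown hinge reaction has zero arm there.
Beam weight: 15 × 10 = 150 N down at 0.65 m → arm 0.65 m, τ = 150 × 0.65 = 97.5 N·m clockwise.
Paint can: 5.5 × 10 = 55 N down at 0.56 m → arm 0.56 m, τ = 55 × 0.56 = 30.8 N·m clockwise.
Battery pack: 30 × 10 = 300 N down at 1 m → arm 1 m, τ = 300 × 1 = 300 N·m clockwise.
Total clockwise load moment = 428.3 N·m.
The cable tension T acts at 1.3 m; only its component perpendicular to the bar, T sinθ, produces torque. sinθ = h/√(h²+d²) = 1.3/√(1.3²+1.3²) = 0.7071.
For rotational equilibrium, T × 1.3 × 0.7071 = 428.3, so T = 428.3 / 0.9192 = 466 N.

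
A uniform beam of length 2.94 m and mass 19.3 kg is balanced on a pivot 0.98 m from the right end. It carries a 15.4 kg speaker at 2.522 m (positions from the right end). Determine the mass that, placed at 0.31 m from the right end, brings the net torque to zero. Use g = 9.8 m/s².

Take moments about the pivot (at 0.98 m from the right end).
Beam weight: 19.3 × 9.8 = 189.1 N down at 1.47 m → arm 0.49 m, τ = 189.1 × 0.49 = 92.66 N·m counterclockwise.
Speaker: 15.4 × 9.8 = 150.9 N down at 2.522 m → arm 1.542 m, τ = 150.9 × 1.542 = 232.7 N·m counterclockwise.
Net moment of known loads = 325.4 N·m counterclockwise.
An unknown mass m at 0.31 m has arm 0.67 m; its moment is m·g·0.67 clockwise.
Setting net torque to zero: m × 9.8 × 0.67 = 325.4 → m = 325.4 / (9.8 × 0.67) = 49.6 kg.

m ≈ 49.6 kg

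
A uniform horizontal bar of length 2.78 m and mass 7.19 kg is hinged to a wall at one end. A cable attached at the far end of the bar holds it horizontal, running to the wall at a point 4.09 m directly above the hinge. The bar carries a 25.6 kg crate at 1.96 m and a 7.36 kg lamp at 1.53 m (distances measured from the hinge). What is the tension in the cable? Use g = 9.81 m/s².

T ≈ 305 N

Take moments about the hinge.
Beam weight: 7.19 × 9.81 = 70.53 N down at 1.39 m → arm 1.39 m, τ = 70.53 × 1.39 = 98.04 N·m clockwise.
Crate: 25.6 × 9.81 = 251.1 N down at 1.96 m → arm 1.96 m, τ = 251.1 × 1.96 = 492.2 N·m clockwise.
Lamp: 7.36 × 9.81 = 72.2 N down at 1.53 m → arm 1.53 m, τ = 72.2 × 1.53 = 110.5 N·m clockwise.
Total clockwise load moment = 700.7 N·m.
The cable tension T acts at 2.78 m; only its component perpendicular to the bar, T sinθ, produces torque. sinθ = h/√(h²+d²) = 4.09/√(4.09²+2.78²) = 0.827.
For rotational equilibrium, T × 2.78 × 0.827 = 700.7, so T = 700.7 / 2.299 = 305 N.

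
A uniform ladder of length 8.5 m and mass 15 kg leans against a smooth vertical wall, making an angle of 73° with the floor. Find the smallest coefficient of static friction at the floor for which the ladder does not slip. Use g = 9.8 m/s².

About the foot of the ladder:
Ladder weight 15×9.8 = 147 N acts at 4.25 m along the ladder; its horizontal arm is 4.25·cos73° = 1.243 m → τ = 182.7 N·m clockwise.
Wall normal N acts horizontally at the top; its moment arm is the height L sinθ = 8.5·sin73° = 8.129 m, counterclockwise.
Στ = 0 ⇒ N × 8.129 = 182.7 ⇒ N = 22.48 N.
ΣFx = 0 ⇒ f = N_wall = 22.48 N. ΣFy = 0 ⇒ N_floor = 147 N.
μ_min = f / N_floor = 22.48 / 147 = 0.153.

μ_min ≈ 0.153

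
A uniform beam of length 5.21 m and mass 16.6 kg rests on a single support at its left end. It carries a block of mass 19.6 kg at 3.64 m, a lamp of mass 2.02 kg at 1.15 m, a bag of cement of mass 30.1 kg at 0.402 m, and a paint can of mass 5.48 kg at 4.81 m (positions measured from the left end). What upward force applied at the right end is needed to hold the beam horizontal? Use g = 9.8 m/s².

F ≈ 292 N

About the left end:
Beam weight: 16.6 × 9.8 = 162.7 N down at 2.605 m → arm 2.605 m, τ = 162.7 × 2.605 = 423.8 N·m clockwise.
Block: 19.6 × 9.8 = 192.1 N down at 3.64 m → arm 3.64 m, τ = 192.1 × 3.64 = 699.2 N·m clockwise.
Lamp: 2.02 × 9.8 = 19.8 N down at 1.15 m → arm 1.15 m, τ = 19.8 × 1.15 = 22.77 N·m clockwise.
Bag of cement: 30.1 × 9.8 = 295 N down at 0.402 m → arm 0.402 m, τ = 295 × 0.402 = 118.6 N·m clockwise.
Paint can: 5.48 × 9.8 = 53.7 N down at 4.81 m → arm 4.81 m, τ = 53.7 × 4.81 = 258.3 N·m clockwise.
Net moment of the loads = 1523 N·m clockwise.
The upward force F acts at the right end, arm 5.21 m, giving F × 5.21 counterclockwise.
For rotational equilibrium, F × 5.21 = 1523, so F = 1523 / 5.21 = 292 N.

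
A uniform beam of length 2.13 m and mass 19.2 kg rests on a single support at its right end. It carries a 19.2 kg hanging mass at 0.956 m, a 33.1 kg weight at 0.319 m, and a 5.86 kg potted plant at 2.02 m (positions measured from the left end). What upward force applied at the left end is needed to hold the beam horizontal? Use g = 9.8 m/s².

Taking torques about the right end:
Beam weight: 19.2 × 9.8 = 188.2 N down at 1.065 m → arm 1.065 m, τ = 188.2 × 1.065 = 200.4 N·m counterclockwise.
Hanging mass: 19.2 × 9.8 = 188.2 N down at 0.956 m → arm 1.174 m, τ = 188.2 × 1.174 = 220.9 N·m counterclockwise.
Weight: 33.1 × 9.8 = 324.4 N down at 0.319 m → arm 1.811 m, τ = 324.4 × 1.811 = 587.5 N·m counterclockwise.
Potted plant: 5.86 × 9.8 = 57.43 N down at 2.02 m → arm 0.11 m, τ = 57.43 × 0.11 = 6.317 N·m counterclockwise.
Net moment of the loads = 1015 N·m counterclockwise.
The upward force F acts at the left end, arm 2.13 m, giving F × 2.13 clockwise.
Setting net torque to zero: F × 2.13 = 1015 → F = 1015 / 2.13 = 477 N.

F ≈ 477 N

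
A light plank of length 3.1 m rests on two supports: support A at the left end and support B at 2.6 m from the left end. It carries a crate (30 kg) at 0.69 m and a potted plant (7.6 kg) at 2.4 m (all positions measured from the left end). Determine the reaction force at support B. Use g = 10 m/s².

Choose support A as the axis so its reaction then has zero moment arm.
Crate: 30 × 10 = 300 N down at 0.69 m → arm 0.69 m, τ = 300 × 0.69 = 207 N·m clockwise.
Potted plant: 7.6 × 10 = 76 N down at 2.4 m → arm 2.4 m, τ = 76 × 2.4 = 182.4 N·m clockwise.
Net load moment about support A = 389.4 N·m clockwise.
Reaction R at support B is upward at 2.6 m, arm 2.6 m → moment R × 2.6 counterclockwise.
Balancing moments: R × 2.6 = 389.4, giving R = 150 N.

R_B ≈ 150 N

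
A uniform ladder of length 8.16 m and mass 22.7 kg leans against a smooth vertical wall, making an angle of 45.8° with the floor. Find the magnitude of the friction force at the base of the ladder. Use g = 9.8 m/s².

Sum moments about the foot of the ladder (the floor normal and friction both act there and drop out).
Ladder weight 22.7×9.8 = 222.5 N acts at 4.08 m along the ladder; its horizontal arm is 4.08·cos45.8° = 2.844 m → τ = 632.8 N·m clockwise.
Wall normal N acts horizontally at the top; its moment arm is the height L sinθ = 8.16·sin45.8° = 5.85 m, counterclockwise.
Balancing moments: N × 5.85 = 632.8, giving N = 108 N.
ΣFx = 0: friction at the foot balances the wall's push, so f = N_wall = 108 N.

f ≈ 108 N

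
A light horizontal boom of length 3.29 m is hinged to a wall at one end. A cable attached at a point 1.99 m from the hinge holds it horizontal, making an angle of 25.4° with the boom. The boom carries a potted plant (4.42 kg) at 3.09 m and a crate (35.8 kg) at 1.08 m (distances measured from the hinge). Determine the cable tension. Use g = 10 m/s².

T ≈ 613 N

About the hinge:
Potted plant: 4.42 × 10 = 44.2 N down at 3.09 m → arm 3.09 m, τ = 44.2 × 3.09 = 136.6 N·m clockwise.
Crate: 35.8 × 10 = 358 N down at 1.08 m → arm 1.08 m, τ = 358 × 1.08 = 386.6 N·m clockwise.
Total clockwise load moment = 523.2 N·m.
The cable tension T acts at 1.99 m; only its component perpendicular to the boom, T sinθ, produces torque. sin 25.4° = 0.4289.
Setting net torque to zero: T × 1.99 × 0.4289 = 523.2 → T = 523.2 / 0.8535 = 613 N.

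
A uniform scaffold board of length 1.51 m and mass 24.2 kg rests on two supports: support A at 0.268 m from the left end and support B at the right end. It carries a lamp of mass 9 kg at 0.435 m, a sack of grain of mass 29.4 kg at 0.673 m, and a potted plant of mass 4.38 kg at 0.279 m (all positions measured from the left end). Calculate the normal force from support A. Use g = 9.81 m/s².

R_A ≈ 458 N

Choose support B as the axis so its reaction then has zero moment arm.
Beam weight: 24.2 × 9.81 = 237.4 N down at 0.755 m → arm 0.755 m, τ = 237.4 × 0.755 = 179.2 N·m counterclockwise.
Lamp: 9 × 9.81 = 88.29 N down at 0.435 m → arm 1.075 m, τ = 88.29 × 1.075 = 94.91 N·m counterclockwise.
Sack of grain: 29.4 × 9.81 = 288.4 N down at 0.673 m → arm 0.837 m, τ = 288.4 × 0.837 = 241.4 N·m counterclockwise.
Potted plant: 4.38 × 9.81 = 42.97 N down at 0.279 m → arm 1.231 m, τ = 42.97 × 1.231 = 52.9 N·m counterclockwise.
Net load moment about support B = 568.4 N·m counterclockwise.
Reaction R at support A is upward at 0.268 m, arm 1.242 m → moment R × 1.242 clockwise.
Στ = 0 ⇒ R × 1.242 = 568.4 ⇒ R = 458 N.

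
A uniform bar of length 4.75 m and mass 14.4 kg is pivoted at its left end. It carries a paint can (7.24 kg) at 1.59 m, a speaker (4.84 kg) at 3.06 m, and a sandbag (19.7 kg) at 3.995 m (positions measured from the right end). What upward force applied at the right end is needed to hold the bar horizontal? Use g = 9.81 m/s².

F ≈ 165 N

About the left end:
Beam weight: 14.4 × 9.81 = 141.3 N down at 2.375 m → arm 2.375 m, τ = 141.3 × 2.375 = 335.6 N·m clockwise.
Paint can: 7.24 × 9.81 = 71.02 N down at 1.59 m → arm 3.16 m, τ = 71.02 × 3.16 = 224.4 N·m clockwise.
Speaker: 4.84 × 9.81 = 47.48 N down at 3.06 m → arm 1.69 m, τ = 47.48 × 1.69 = 80.24 N·m clockwise.
Sandbag: 19.7 × 9.81 = 193.3 N down at 3.995 m → arm 0.755 m, τ = 193.3 × 0.755 = 145.9 N·m clockwise.
Net moment of the loads = 786.1 N·m clockwise.
The upward force F acts at the right end, arm 4.75 m, giving F × 4.75 counterclockwise.
Balancing moments: F × 4.75 = 786.1, giving F = 786.1 / 4.75 = 165 N.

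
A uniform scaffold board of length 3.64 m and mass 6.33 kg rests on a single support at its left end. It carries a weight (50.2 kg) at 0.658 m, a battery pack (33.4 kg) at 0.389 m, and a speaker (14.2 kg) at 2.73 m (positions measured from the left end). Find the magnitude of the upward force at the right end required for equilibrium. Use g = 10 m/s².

Take moments about the left end.
Beam weight: 6.33 × 10 = 63.3 N down at 1.82 m → arm 1.82 m, τ = 63.3 × 1.82 = 115.2 N·m clockwise.
Weight: 50.2 × 10 = 502 N down at 0.658 m → arm 0.658 m, τ = 502 × 0.658 = 330.3 N·m clockwise.
Battery pack: 33.4 × 10 = 334 N down at 0.389 m → arm 0.389 m, τ = 334 × 0.389 = 129.9 N·m clockwise.
Speaker: 14.2 × 10 = 142 N down at 2.73 m → arm 2.73 m, τ = 142 × 2.73 = 387.7 N·m clockwise.
Net moment of the loads = 963.1 N·m clockwise.
The upward force F acts at the right end, arm 3.64 m, giving F × 3.64 counterclockwise.
Setting net torque to zero: F × 3.64 = 963.1 → F = 963.1 / 3.64 = 265 N.

F ≈ 265 N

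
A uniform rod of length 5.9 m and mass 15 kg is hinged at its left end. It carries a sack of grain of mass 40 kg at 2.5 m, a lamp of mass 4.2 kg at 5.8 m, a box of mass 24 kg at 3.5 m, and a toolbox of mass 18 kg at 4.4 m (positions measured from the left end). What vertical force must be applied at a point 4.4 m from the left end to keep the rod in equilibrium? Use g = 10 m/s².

F ≈ 754 N

Choose the left end as the axis so the unknown pivot reaction has zero arm there.
Beam weight: 15 × 10 = 150 N down at 2.95 m → arm 2.95 m, τ = 150 × 2.95 = 442.5 N·m clockwise.
Sack of grain: 40 × 10 = 400 N down at 2.5 m → arm 2.5 m, τ = 400 × 2.5 = 1000 N·m clockwise.
Lamp: 4.2 × 10 = 42 N down at 5.8 m → arm 5.8 m, τ = 42 × 5.8 = 243.6 N·m clockwise.
Box: 24 × 10 = 240 N down at 3.5 m → arm 3.5 m, τ = 240 × 3.5 = 840 N·m clockwise.
Toolbox: 18 × 10 = 180 N down at 4.4 m → arm 4.4 m, τ = 180 × 4.4 = 792 N·m clockwise.
Net moment of the loads = 3318 N·m clockwise.
The upward force F acts at a point 4.4 m from the left end, arm 4.4 m, giving F × 4.4 counterclockwise.
Setting net torque to zero: F × 4.4 = 3318 → F = 3318 / 4.4 = 754 N.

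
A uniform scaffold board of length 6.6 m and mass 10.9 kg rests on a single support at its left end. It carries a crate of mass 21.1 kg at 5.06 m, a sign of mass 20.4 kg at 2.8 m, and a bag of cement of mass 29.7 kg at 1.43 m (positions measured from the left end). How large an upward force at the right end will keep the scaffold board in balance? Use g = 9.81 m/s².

F ≈ 360 N

Take moments about the left end.
Beam weight: 10.9 × 9.81 = 106.9 N down at 3.3 m → arm 3.3 m, τ = 106.9 × 3.3 = 352.8 N·m clockwise.
Crate: 21.1 × 9.81 = 207 N down at 5.06 m → arm 5.06 m, τ = 207 × 5.06 = 1047 N·m clockwise.
Sign: 20.4 × 9.81 = 200.1 N down at 2.8 m → arm 2.8 m, τ = 200.1 × 2.8 = 560.3 N·m clockwise.
Bag of cement: 29.7 × 9.81 = 291.4 N down at 1.43 m → arm 1.43 m, τ = 291.4 × 1.43 = 416.7 N·m clockwise.
Net moment of the loads = 2377 N·m clockwise.
The upward force F acts at the right end, arm 6.6 m, giving F × 6.6 counterclockwise.
For rotational equilibrium, F × 6.6 = 2377, so F = 2377 / 6.6 = 360 N.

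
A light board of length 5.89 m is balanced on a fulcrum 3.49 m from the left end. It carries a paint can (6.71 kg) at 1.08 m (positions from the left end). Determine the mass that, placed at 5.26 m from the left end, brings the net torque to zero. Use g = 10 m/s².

m ≈ 9.14 kg

Sum moments about the fulcrum (at 3.49 m from the left end) (the support reaction has zero arm there).
Paint can: 6.71 × 10 = 67.1 N down at 1.08 m → arm 2.41 m, τ = 67.1 × 2.41 = 161.7 N·m counterclockwise.
Net moment of known loads = 161.7 N·m counterclockwise.
An unknown mass m at 5.26 m has arm 1.77 m; its moment is m·g·1.77 clockwise.
Balancing moments: m × 10 × 1.77 = 161.7, giving m = 161.7 / (10 × 1.77) = 9.14 kg.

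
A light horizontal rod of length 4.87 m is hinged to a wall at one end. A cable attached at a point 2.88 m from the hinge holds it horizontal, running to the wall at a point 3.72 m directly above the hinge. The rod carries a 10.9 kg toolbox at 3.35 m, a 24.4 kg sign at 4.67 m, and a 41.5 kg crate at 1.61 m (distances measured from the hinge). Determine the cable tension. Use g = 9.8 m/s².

Take moments about the hinge.
Toolbox: 10.9 × 9.8 = 106.8 N down at 3.35 m → arm 3.35 m, τ = 106.8 × 3.35 = 357.8 N·m clockwise.
Sign: 24.4 × 9.8 = 239.1 N down at 4.67 m → arm 4.67 m, τ = 239.1 × 4.67 = 1117 N·m clockwise.
Crate: 41.5 × 9.8 = 406.7 N down at 1.61 m → arm 1.61 m, τ = 406.7 × 1.61 = 654.8 N·m clockwise.
Total clockwise load moment = 2130 N·m.
The cable tension T acts at 2.88 m; only its component perpendicular to the rod, T sinθ, produces torque. sinθ = h/√(h²+d²) = 3.72/√(3.72²+2.88²) = 0.7907.
Setting net torque to zero: T × 2.88 × 0.7907 = 2130 → T = 2130 / 2.277 = 935 N.

T ≈ 935 N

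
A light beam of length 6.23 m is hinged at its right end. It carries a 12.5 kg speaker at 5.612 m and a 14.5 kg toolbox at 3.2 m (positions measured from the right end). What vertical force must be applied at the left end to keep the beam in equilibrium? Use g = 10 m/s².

F ≈ 187 N

Choose the right end as the axis so the unknown pivot reaction has zero arm there.
Speaker: 12.5 × 10 = 125 N down at 5.612 m → arm 5.612 m, τ = 125 × 5.612 = 701.5 N·m counterclockwise.
Toolbox: 14.5 × 10 = 145 N down at 3.2 m → arm 3.2 m, τ = 145 × 3.2 = 464 N·m counterclockwise.
Net moment of the loads = 1166 N·m counterclockwise.
The upward force F acts at the left end, arm 6.23 m, giving F × 6.23 clockwise.
Setting net torque to zero: F × 6.23 = 1166 → F = 1166 / 6.23 = 187 N.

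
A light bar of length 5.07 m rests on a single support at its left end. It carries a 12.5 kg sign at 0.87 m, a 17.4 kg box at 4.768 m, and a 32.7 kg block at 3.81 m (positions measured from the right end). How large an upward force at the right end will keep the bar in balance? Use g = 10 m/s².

Sum moments about the left end (the unknown pivot reaction has zero arm there).
Sign: 12.5 × 10 = 125 N down at 0.87 m → arm 4.2 m, τ = 125 × 4.2 = 525 N·m clockwise.
Box: 17.4 × 10 = 174 N down at 4.768 m → arm 0.302 m, τ = 174 × 0.302 = 52.55 N·m clockwise.
Block: 32.7 × 10 = 327 N down at 3.81 m → arm 1.26 m, τ = 327 × 1.26 = 412 N·m clockwise.
Net moment of the loads = 989.5 N·m clockwise.
The upward force F acts at the right end, arm 5.07 m, giving F × 5.07 counterclockwise.
Setting net torque to zero: F × 5.07 = 989.5 → F = 989.5 / 5.07 = 195 N.

F ≈ 195 N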